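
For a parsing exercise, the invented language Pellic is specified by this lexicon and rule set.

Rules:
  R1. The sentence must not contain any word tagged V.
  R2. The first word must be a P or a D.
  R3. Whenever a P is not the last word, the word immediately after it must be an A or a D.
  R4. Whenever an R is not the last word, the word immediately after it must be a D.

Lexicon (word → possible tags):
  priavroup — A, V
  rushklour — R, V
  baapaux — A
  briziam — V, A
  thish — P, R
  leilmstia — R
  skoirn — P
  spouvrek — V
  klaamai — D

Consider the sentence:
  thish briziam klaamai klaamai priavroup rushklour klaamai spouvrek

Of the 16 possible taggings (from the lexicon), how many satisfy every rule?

0

Candidates per position — 1:thish {P,R}; 2:briziam {V,A}; 3:klaamai {D}; 4:klaamai {D}; 5:priavroup {A,V}; 6:rushklour {R,V}; 7:klaamai {D}; 8:spouvrek {V}.
There are 16 candidate sequences in total.
Rule 1 cannot be satisfied by any choice of tags from the lexicon.
So there is no consistent tagging.
Count = 0.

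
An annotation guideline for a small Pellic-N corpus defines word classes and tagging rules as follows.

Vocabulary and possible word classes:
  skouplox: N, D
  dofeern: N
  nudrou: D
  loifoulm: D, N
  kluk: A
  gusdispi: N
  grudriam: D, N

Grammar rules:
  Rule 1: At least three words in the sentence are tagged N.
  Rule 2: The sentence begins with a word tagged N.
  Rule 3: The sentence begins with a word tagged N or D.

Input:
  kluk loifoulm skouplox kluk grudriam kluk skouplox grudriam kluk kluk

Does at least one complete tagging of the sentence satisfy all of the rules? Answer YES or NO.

NO

Candidates per position — 1:kluk {A}; 2:loifoulm {D,N}; 3:skouplox {N,D}; 4:kluk {A}; 5:grudriam {D,N}; 6:kluk {A}; 7:skouplox {N,D}; 8:grudriam {D,N}; 9:kluk {A}; 10:kluk {A}.
Rule 2 cannot be satisfied by any choice of tags from the lexicon.
So there is no consistent tagging.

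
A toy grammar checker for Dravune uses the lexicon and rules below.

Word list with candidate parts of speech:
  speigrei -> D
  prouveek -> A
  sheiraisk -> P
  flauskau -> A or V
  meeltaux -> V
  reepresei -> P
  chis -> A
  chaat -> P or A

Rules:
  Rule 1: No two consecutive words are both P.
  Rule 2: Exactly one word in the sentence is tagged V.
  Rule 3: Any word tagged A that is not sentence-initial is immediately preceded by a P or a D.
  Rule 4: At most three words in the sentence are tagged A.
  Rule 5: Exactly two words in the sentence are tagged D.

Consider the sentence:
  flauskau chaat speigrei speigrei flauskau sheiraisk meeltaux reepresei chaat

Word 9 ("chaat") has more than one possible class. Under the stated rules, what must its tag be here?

A

Candidates per position — 1:flauskau {A,V}; 2:chaat {P,A}; 3:speigrei {D}; 4:speigrei {D}; 5:flauskau {A,V}; 6:sheiraisk {P}; 7:meeltaux {V}; 8:reepresei {P}; 9:chaat {P,A}.
If word 1 were V, no tagging could satisfy rule 2; so word 1 is A.
If word 2 were A, no tagging could satisfy rule 3; so word 2 is P.
If word 5 were V, no tagging could satisfy rule 2; so word 5 is A.
If word 9 were P, no tagging could satisfy rule 1; so word 9 is A.
That leaves exactly one tagging: A P D D A P V P A.
Checking: rule 1 ok; rule 2 ok; rule 3 ok; rule 4 ok; rule 5 ok.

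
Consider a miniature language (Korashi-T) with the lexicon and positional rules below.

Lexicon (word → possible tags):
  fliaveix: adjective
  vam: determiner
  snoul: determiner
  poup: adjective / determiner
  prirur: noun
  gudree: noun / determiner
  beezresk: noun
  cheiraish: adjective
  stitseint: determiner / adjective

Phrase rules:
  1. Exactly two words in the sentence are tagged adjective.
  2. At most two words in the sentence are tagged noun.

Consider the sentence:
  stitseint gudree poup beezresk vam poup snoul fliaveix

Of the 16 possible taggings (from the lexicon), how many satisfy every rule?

Candidates per position — 1:stitseint {determiner,adjective}; 2:gudree {noun,determiner}; 3:poup {adjective,determiner}; 4:beezresk {noun}; 5:vam {determiner}; 6:poup {adjective,determiner}; 7:snoul {determiner}; 8:fliaveix {adjective}.
There are 16 candidate sequences in total.
Checking each against the rules leaves 6 sequences.
Count = 6.

6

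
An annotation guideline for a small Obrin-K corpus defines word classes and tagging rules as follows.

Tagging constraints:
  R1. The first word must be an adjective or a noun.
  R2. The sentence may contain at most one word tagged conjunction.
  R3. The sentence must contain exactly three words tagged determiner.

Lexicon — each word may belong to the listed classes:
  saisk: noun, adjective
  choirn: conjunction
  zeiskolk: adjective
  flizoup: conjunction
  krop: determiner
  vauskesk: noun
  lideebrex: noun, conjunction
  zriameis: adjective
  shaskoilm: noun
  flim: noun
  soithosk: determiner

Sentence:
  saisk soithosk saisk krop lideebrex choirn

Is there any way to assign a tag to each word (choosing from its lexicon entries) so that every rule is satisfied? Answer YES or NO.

NO

Candidates per position — 1:saisk {noun,adjective}; 2:soithosk {determiner}; 3:saisk {noun,adjective}; 4:krop {determiner}; 5:lideebrex {noun,conjunction}; 6:choirn {conjunction}.
Rule 3 cannot be satisfied by any choice of tags from the lexicon.
So there is no consistent tagging.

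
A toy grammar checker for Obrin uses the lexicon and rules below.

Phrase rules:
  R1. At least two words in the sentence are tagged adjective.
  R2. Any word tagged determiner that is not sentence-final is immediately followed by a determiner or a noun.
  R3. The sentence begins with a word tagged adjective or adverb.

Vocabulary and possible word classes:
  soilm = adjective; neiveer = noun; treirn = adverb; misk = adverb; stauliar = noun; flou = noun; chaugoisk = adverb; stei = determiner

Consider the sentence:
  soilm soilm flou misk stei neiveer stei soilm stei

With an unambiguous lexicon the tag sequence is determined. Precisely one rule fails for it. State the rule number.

2

Fixed tagging: adjective adjective noun adverb determiner noun determiner adjective determiner.
Applying the rules: R1 ✓, R2 ✗, R3 ✓.
Only rule 2 fails.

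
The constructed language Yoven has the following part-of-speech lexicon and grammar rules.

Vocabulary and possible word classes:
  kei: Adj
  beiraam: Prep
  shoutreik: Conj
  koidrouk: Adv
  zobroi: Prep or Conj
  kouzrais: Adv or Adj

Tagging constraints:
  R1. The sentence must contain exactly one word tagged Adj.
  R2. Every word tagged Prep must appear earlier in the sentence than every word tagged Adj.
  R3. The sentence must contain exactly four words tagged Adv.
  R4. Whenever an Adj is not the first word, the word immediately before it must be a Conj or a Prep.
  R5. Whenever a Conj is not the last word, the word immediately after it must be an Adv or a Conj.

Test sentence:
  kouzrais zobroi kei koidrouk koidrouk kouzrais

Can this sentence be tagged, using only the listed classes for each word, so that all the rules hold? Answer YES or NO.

Candidates per position — 1:kouzrais {Adv,Adj}; 2:zobroi {Prep,Conj}; 3:kei {Adj}; 4:koidrouk {Adv}; 5:koidrouk {Adv}; 6:kouzrais {Adv,Adj}.
One satisfying assignment: Adv Prep Adj Adv Adv Adv.
Rule-by-rule: rule 1 ok; rule 2 ok; rule 3 ok; rule 4 ok; rule 5 ok.

YES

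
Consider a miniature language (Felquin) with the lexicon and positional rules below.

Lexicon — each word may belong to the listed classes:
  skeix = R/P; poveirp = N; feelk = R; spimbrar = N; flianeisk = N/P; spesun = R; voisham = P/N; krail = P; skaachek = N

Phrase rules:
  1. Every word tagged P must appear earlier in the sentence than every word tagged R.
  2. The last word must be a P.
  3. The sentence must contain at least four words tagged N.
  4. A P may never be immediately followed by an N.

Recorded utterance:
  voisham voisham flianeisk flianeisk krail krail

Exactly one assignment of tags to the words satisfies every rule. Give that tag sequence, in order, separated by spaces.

N N N N P P

Candidates per position — 1:voisham {P,N}; 2:voisham {P,N}; 3:flianeisk {N,P}; 4:flianeisk {N,P}; 5:krail {P}; 6:krail {P}.
At position 1, choosing P makes rule 3 impossible to satisfy; hence N.
At position 2, choosing P makes rule 3 impossible to satisfy; hence N.
At position 3, choosing P makes rule 3 impossible to satisfy; hence N.
At position 4, choosing P makes rule 3 impossible to satisfy; hence N.
So the tagging must be: N N N N P P.
Check: rule 1 ✓; rule 2 ✓; rule 3 ✓; rule 4 ✓.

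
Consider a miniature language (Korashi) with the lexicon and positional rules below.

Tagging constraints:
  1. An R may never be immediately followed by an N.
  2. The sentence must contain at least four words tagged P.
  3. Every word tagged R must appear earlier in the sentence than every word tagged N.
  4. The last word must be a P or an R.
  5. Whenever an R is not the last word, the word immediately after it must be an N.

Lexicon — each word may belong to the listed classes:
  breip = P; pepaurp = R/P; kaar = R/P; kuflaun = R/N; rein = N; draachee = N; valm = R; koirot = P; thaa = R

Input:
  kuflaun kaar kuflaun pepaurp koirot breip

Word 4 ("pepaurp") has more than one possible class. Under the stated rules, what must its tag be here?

P

Candidates per position — 1:kuflaun {R,N}; 2:kaar {R,P}; 3:kuflaun {R,N}; 4:pepaurp {R,P}; 5:koirot {P}; 6:breip {P}.
Position 1: R is ruled out by rule 5; that leaves N.
Position 2: R is ruled out by rule 2; that leaves P.
Position 3: R is ruled out by rule 3; that leaves N.
Position 4: R is ruled out by rule 2; that leaves P.
So the tagging must be: N P N P P P.
Rule-by-rule: rule 1 holds; rule 2 holds; rule 3 holds; rule 4 holds; rule 5 holds.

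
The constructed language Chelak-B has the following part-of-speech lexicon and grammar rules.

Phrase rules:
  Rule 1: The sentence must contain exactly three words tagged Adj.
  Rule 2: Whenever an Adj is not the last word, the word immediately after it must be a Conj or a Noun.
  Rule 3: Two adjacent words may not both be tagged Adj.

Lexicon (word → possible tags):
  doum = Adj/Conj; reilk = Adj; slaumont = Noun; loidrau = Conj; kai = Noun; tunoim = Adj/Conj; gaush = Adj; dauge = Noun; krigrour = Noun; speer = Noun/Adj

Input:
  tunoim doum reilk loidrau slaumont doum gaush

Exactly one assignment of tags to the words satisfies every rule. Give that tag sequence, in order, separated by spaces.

Adj Conj Adj Conj Noun Conj Adj

Candidates per position — 1:tunoim {Adj,Conj}; 2:doum {Adj,Conj}; 3:reilk {Adj}; 4:loidrau {Conj}; 5:slaumont {Noun}; 6:doum {Adj,Conj}; 7:gaush {Adj}.
Word 2 cannot be Adj — rule 2 would then fail for every completion. It is Conj.
Word 6 cannot be Adj — rule 2 would then fail for every completion. It is Conj.
Word 1 cannot be Conj — rule 1 would then fail for every completion. It is Adj.
The unique satisfying tagging is: Adj Conj Adj Conj Noun Conj Adj.
Check: rule 1 satisfied; rule 2 satisfied; rule 3 satisfied.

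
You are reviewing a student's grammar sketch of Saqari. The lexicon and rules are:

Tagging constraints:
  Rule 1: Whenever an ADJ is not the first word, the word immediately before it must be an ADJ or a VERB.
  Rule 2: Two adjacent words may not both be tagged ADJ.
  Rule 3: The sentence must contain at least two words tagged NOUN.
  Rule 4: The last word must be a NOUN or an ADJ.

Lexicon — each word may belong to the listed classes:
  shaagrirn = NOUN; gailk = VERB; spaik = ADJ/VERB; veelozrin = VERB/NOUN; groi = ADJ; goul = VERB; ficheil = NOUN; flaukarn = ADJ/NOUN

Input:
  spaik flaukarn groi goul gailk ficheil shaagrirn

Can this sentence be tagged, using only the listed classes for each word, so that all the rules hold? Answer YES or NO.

Candidates per position — 1:spaik {ADJ,VERB}; 2:flaukarn {ADJ,NOUN}; 3:groi {ADJ}; 4:goul {VERB}; 5:gailk {VERB}; 6:ficheil {NOUN}; 7:shaagrirn {NOUN}.
Every candidate sequence violates at least one rule; no consistent tagging exists.

NO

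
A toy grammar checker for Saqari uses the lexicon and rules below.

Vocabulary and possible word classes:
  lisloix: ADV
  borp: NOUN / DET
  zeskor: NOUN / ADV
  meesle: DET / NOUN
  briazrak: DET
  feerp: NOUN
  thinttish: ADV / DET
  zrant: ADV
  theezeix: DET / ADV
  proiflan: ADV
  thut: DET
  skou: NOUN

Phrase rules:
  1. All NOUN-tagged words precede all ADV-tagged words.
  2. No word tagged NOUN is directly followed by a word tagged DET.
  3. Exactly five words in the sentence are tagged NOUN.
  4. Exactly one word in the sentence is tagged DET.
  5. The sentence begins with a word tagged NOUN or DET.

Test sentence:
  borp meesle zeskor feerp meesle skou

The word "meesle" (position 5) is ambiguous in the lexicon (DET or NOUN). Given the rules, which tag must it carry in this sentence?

Candidates per position — 1:borp {NOUN,DET}; 2:meesle {DET,NOUN}; 3:zeskor {NOUN,ADV}; 4:feerp {NOUN}; 5:meesle {DET,NOUN}; 6:skou {NOUN}.
Position 3: ADV is ruled out by rule 1; that leaves NOUN.
Position 5: DET is ruled out by rule 2; that leaves NOUN.
The remaining ambiguous positions (1, 2) are resolved jointly — only one combination satisfies every rule.
That leaves exactly one tagging: DET NOUN NOUN NOUN NOUN NOUN.
Verifying each rule — rule 1 holds; rule 2 holds; rule 3 holds; rule 4 holds; rule 5 holds.

NOUN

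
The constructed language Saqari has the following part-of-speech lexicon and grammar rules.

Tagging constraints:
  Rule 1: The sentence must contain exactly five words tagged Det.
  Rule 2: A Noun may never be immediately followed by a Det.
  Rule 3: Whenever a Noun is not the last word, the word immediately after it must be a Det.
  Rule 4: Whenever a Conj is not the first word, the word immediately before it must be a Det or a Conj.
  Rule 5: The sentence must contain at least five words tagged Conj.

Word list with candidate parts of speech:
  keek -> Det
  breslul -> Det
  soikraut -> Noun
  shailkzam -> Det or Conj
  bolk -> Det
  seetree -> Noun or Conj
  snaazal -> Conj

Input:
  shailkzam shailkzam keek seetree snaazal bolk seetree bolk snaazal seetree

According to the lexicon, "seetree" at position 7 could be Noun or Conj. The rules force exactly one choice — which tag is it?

Conj

Candidates per position — 1:shailkzam {Det,Conj}; 2:shailkzam {Det,Conj}; 3:keek {Det}; 4:seetree {Noun,Conj}; 5:snaazal {Conj}; 6:bolk {Det}; 7:seetree {Noun,Conj}; 8:bolk {Det}; 9:snaazal {Conj}; 10:seetree {Noun,Conj}.
Word 1 cannot be Conj — rule 1 would then fail for every completion. It is Det.
Word 2 cannot be Conj — rule 1 would then fail for every completion. It is Det.
Word 4 cannot be Noun — rule 3 would then fail for every completion. It is Conj.
Word 7 cannot be Noun — rule 2 would then fail for every completion. It is Conj.
Word 10 cannot be Noun — rule 5 would then fail for every completion. It is Conj.
So the tagging must be: Det Det Det Conj Conj Det Conj Det Conj Conj.
Checking: rule 1 holds; rule 2 holds; rule 3 holds; rule 4 holds; rule 5 holds.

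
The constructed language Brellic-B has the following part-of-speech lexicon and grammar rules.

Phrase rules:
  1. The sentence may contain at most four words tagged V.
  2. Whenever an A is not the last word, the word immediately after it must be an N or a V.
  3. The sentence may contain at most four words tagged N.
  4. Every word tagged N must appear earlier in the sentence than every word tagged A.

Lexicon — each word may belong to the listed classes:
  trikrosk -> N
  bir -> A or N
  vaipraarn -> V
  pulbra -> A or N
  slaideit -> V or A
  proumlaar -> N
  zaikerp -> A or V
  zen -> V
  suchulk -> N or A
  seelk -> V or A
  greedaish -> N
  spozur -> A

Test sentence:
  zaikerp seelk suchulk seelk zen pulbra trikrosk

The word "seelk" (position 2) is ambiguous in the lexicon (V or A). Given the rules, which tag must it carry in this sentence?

V

Candidates per position — 1:zaikerp {A,V}; 2:seelk {V,A}; 3:suchulk {N,A}; 4:seelk {V,A}; 5:zen {V}; 6:pulbra {A,N}; 7:trikrosk {N}.
Position 1: tagging it A would leave rule 4 unsatisfiable, so it must be V.
Position 2: tagging it A would leave rule 4 unsatisfiable, so it must be V.
Position 3: tagging it A would leave rule 4 unsatisfiable, so it must be N.
Position 4: tagging it A would leave rule 4 unsatisfiable, so it must be V.
Position 6: tagging it A would leave rule 4 unsatisfiable, so it must be N.
The only consistent sequence is: V V N V V N N.
Rule-by-rule: rule 1 holds; rule 2 holds; rule 3 holds; rule 4 holds.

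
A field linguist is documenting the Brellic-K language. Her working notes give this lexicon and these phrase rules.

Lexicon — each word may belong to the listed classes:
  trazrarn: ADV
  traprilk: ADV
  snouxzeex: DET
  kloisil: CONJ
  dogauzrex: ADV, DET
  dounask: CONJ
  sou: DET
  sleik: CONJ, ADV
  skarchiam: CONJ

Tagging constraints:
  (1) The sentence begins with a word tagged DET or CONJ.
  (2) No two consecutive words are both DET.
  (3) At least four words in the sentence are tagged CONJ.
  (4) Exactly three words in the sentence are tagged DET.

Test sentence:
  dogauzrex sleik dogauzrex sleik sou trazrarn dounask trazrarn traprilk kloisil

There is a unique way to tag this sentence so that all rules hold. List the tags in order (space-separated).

DET CONJ DET CONJ DET ADV CONJ ADV ADV CONJ

Candidates per position — 1:dogauzrex {ADV,DET}; 2:sleik {CONJ,ADV}; 3:dogauzrex {ADV,DET}; 4:sleik {CONJ,ADV}; 5:sou {DET}; 6:trazrarn {ADV}; 7:dounask {CONJ}; 8:trazrarn {ADV}; 9:traprilk {ADV}; 10:kloisil {CONJ}.
Word 1 cannot be ADV — rule 1 would then fail for every completion. It is DET.
Word 2 cannot be ADV — rule 3 would then fail for every completion. It is CONJ.
Word 3 cannot be ADV — rule 4 would then fail for every completion. It is DET.
Word 4 cannot be ADV — rule 3 would then fail for every completion. It is CONJ.
That leaves exactly one tagging: DET CONJ DET CONJ DET ADV CONJ ADV ADV CONJ.
Rule-by-rule: rule 1 ok; rule 2 ok; rule 3 ok; rule 4 ok.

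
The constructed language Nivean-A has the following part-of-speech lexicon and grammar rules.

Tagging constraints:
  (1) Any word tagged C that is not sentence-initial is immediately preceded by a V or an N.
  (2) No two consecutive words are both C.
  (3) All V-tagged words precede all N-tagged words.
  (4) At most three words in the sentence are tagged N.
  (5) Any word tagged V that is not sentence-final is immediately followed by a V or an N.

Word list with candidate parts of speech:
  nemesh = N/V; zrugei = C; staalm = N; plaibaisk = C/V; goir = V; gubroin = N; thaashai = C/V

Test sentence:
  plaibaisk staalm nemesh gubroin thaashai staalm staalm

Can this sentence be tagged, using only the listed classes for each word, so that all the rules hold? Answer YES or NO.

Candidates per position — 1:plaibaisk {C,V}; 2:staalm {N}; 3:nemesh {N,V}; 4:gubroin {N}; 5:thaashai {C,V}; 6:staalm {N}; 7:staalm {N}.
Rule 4 cannot be satisfied by any choice of tags from the lexicon.
So there is no consistent tagging.

NO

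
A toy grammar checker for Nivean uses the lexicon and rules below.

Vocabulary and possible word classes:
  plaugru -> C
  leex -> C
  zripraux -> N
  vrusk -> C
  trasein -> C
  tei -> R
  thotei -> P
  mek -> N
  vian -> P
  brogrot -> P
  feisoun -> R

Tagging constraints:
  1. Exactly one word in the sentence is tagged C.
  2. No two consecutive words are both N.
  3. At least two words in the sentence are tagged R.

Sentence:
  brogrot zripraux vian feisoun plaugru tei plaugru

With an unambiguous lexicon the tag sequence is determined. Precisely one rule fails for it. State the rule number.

1

Fixed tagging: P N P R C R C.
Applying the rules: R1 fails, R2 ok, R3 ok.
Only rule 1 fails.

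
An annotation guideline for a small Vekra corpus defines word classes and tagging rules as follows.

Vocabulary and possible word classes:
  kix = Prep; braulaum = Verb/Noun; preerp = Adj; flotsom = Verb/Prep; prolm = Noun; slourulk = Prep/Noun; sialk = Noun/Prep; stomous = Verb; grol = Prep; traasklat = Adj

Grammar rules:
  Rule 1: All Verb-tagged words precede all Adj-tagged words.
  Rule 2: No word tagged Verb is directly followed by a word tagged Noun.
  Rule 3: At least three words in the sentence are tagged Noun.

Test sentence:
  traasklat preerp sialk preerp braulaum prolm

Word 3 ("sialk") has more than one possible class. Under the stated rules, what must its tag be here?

Candidates per position — 1:traasklat {Adj}; 2:preerp {Adj}; 3:sialk {Noun,Prep}; 4:preerp {Adj}; 5:braulaum {Verb,Noun}; 6:prolm {Noun}.
Position 3: tagging it Prep would leave rule 3 unsatisfiable, so it must be Noun.
Position 5: tagging it Verb would leave rule 1 unsatisfiable, so it must be Noun.
So the tagging must be: Adj Adj Noun Adj Noun Noun.
Rule-by-rule: rule 1 holds; rule 2 holds; rule 3 holds.

Noun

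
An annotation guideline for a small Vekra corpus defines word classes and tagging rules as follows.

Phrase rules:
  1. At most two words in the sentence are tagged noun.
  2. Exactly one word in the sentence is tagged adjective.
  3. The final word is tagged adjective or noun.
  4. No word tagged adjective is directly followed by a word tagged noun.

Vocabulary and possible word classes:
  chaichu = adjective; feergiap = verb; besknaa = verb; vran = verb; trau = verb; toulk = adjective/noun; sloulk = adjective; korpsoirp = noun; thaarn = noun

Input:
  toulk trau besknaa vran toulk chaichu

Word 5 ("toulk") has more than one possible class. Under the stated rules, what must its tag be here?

Candidates per position — 1:toulk {adjective,noun}; 2:trau {verb}; 3:besknaa {verb}; 4:vran {verb}; 5:toulk {adjective,noun}; 6:chaichu {adjective}.
Position 1: tagging it adjective would leave rule 2 unsatisfiable, so it must be noun.
Position 5: tagging it adjective would leave rule 2 unsatisfiable, so it must be noun.
The only consistent sequence is: noun verb verb verb noun adjective.
Check: rule 1 ✓; rule 2 ✓; rule 3 ✓; rule 4 ✓.

noun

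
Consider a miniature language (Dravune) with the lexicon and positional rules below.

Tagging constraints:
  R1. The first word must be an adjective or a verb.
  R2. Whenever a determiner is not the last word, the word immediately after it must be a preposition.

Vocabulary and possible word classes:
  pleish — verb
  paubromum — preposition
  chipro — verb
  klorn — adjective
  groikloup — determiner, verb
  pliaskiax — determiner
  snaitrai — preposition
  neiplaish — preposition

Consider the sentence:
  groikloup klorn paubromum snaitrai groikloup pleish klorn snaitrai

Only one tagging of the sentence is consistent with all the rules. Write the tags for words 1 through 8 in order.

Candidates per position — 1:groikloup {determiner,verb}; 2:klorn {adjective}; 3:paubromum {preposition}; 4:snaitrai {preposition}; 5:groikloup {determiner,verb}; 6:pleish {verb}; 7:klorn {adjective}; 8:snaitrai {preposition}.
If word 1 were determiner, no tagging could satisfy rule 1; so word 1 is verb.
If word 5 were determiner, no tagging could satisfy rule 2; so word 5 is verb.
The unique satisfying tagging is: verb adjective preposition preposition verb verb adjective preposition.
Check: rule 1 satisfied; rule 2 satisfied.

verb adjective preposition preposition verb verb adjective preposition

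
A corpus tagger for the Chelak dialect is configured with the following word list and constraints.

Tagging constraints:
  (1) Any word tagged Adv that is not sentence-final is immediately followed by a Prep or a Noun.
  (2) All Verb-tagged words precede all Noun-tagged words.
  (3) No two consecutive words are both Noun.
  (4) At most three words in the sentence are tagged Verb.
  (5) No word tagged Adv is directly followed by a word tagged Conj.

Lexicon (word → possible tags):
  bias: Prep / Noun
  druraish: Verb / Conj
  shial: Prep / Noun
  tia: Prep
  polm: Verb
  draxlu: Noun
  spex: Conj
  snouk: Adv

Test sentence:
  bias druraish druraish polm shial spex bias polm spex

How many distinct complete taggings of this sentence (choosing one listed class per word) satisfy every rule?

3

Candidates per position — 1:bias {Prep,Noun}; 2:druraish {Verb,Conj}; 3:druraish {Verb,Conj}; 4:polm {Verb}; 5:shial {Prep,Noun}; 6:spex {Conj}; 7:bias {Prep,Noun}; 8:polm {Verb}; 9:spex {Conj}.
There are 32 candidate sequences in total.
The sequences that satisfy every rule: Prep Verb Conj Verb Prep Conj Prep Verb Conj; Prep Conj Verb Verb Prep Conj Prep Verb Conj; Prep Conj Conj Verb Prep Conj Prep Verb Conj.
Count = 3.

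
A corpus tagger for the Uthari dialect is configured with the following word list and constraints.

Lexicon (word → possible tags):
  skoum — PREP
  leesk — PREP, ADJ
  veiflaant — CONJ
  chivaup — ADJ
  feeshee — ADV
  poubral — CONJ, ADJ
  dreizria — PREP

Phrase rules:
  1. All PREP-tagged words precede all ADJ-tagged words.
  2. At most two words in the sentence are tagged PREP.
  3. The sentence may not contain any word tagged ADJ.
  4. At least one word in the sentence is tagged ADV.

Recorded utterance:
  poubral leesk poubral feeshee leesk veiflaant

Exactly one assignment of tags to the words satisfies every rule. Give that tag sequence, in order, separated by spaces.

CONJ PREP CONJ ADV PREP CONJ

Candidates per position — 1:poubral {CONJ,ADJ}; 2:leesk {PREP,ADJ}; 3:poubral {CONJ,ADJ}; 4:feeshee {ADV}; 5:leesk {PREP,ADJ}; 6:veiflaant {CONJ}.
Position 1: tagging it ADJ would leave rule 3 unsatisfiable, so it must be CONJ.
Position 2: tagging it ADJ would leave rule 3 unsatisfiable, so it must be PREP.
Position 3: tagging it ADJ would leave rule 3 unsatisfiable, so it must be CONJ.
Position 5: tagging it ADJ would leave rule 3 unsatisfiable, so it must be PREP.
That leaves exactly one tagging: CONJ PREP CONJ ADV PREP CONJ.
Rule-by-rule: rule 1 ok; rule 2 ok; rule 3 ok; rule 4 ok.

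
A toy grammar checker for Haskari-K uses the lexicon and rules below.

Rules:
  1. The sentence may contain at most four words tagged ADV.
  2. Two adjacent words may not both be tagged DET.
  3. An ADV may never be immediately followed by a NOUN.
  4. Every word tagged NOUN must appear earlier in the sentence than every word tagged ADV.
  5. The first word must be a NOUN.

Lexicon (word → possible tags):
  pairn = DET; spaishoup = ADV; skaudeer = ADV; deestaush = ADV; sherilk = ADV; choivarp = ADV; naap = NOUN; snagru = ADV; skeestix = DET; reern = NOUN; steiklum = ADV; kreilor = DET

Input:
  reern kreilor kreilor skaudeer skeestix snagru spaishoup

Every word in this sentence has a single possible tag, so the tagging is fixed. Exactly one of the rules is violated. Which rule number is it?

2

Fixed tagging: NOUN DET DET ADV DET ADV ADV.
Applying the rules: R1 ok, R2 fails, R3 ok, R4 ok, R5 ok.
Only rule 2 fails.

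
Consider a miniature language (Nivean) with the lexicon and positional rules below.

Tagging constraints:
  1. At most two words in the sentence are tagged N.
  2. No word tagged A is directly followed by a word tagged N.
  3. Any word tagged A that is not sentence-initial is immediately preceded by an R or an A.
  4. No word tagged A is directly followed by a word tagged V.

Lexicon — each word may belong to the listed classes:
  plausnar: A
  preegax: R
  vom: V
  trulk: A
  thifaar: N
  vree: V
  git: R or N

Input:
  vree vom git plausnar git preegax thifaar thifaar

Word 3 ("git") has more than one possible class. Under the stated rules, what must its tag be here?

Candidates per position — 1:vree {V}; 2:vom {V}; 3:git {R,N}; 4:plausnar {A}; 5:git {R,N}; 6:preegax {R}; 7:thifaar {N}; 8:thifaar {N}.
If word 3 were N, no tagging could satisfy rule 1; so word 3 is R.
If word 5 were N, no tagging could satisfy rule 1; so word 5 is R.
The only consistent sequence is: V V R A R R N N.
Verifying each rule — rule 1 satisfied; rule 2 satisfied; rule 3 satisfied; rule 4 satisfied.

R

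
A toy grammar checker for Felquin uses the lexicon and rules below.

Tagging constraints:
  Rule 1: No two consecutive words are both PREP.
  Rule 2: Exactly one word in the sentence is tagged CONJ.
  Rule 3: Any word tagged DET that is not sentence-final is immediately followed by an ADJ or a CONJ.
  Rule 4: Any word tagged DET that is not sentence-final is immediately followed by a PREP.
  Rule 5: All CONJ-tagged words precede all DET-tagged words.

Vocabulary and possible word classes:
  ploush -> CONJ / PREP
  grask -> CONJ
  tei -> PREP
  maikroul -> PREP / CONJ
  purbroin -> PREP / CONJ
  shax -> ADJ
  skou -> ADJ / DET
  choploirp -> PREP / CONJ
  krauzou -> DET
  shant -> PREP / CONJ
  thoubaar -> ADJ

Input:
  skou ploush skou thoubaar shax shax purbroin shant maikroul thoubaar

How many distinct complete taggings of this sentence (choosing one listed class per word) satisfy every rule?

Candidates per position — 1:skou {ADJ,DET}; 2:ploush {CONJ,PREP}; 3:skou {ADJ,DET}; 4:thoubaar {ADJ}; 5:shax {ADJ}; 6:shax {ADJ}; 7:purbroin {PREP,CONJ}; 8:shant {PREP,CONJ}; 9:maikroul {PREP,CONJ}; 10:thoubaar {ADJ}.
There are 64 candidate sequences in total.
The sequences that satisfy every rule: ADJ PREP ADJ ADJ ADJ ADJ PREP CONJ PREP ADJ.
Count = 1.

1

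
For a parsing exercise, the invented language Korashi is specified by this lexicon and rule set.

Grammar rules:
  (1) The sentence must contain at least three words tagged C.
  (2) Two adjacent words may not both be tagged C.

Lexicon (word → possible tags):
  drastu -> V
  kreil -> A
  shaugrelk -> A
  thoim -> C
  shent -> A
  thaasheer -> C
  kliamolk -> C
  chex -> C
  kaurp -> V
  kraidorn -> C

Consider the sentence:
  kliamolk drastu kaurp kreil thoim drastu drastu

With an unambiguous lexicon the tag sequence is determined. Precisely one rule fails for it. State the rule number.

1

Fixed tagging: C V V A C V V.
Rule check: R1 fail, R2 pass.
Only rule 1 fails.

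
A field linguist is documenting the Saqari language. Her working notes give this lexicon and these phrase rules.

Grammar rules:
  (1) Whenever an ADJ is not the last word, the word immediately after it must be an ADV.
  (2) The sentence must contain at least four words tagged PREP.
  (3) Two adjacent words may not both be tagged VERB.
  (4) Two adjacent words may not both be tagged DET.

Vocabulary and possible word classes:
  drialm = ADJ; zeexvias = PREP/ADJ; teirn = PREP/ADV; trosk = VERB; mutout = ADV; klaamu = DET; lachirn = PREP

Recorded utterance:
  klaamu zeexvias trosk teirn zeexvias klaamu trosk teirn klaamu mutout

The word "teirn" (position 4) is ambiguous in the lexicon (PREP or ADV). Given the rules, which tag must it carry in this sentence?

Candidates per position — 1:klaamu {DET}; 2:zeexvias {PREP,ADJ}; 3:trosk {VERB}; 4:teirn {PREP,ADV}; 5:zeexvias {PREP,ADJ}; 6:klaamu {DET}; 7:trosk {VERB}; 8:teirn {PREP,ADV}; 9:klaamu {DET}; 10:mutout {ADV}.
Word 2 cannot be ADJ — rule 1 would then fail for every completion. It is PREP.
Word 4 cannot be ADV — rule 2 would then fail for every completion. It is PREP.
Word 5 cannot be ADJ — rule 1 would then fail for every completion. It is PREP.
Word 8 cannot be ADV — rule 2 would then fail for every completion. It is PREP.
The unique satisfying tagging is: DET PREP VERB PREP PREP DET VERB PREP DET ADV.
Verifying each rule — rule 1 satisfied; rule 2 satisfied; rule 3 satisfied; rule 4 satisfied.

PREP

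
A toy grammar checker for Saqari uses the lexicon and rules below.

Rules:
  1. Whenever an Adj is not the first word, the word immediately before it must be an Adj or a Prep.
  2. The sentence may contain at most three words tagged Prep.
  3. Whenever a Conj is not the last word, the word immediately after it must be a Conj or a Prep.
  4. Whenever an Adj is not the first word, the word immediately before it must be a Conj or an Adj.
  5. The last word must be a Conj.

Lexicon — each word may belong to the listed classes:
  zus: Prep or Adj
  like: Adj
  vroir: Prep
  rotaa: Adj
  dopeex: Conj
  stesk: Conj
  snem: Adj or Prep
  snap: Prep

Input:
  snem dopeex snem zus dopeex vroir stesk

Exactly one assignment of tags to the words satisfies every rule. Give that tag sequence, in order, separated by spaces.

Adj Conj Prep Prep Conj Prep Conj

Candidates per position — 1:snem {Adj,Prep}; 2:dopeex {Conj}; 3:snem {Adj,Prep}; 4:zus {Prep,Adj}; 5:dopeex {Conj}; 6:vroir {Prep}; 7:stesk {Conj}.
If word 3 were Adj, no tagging could satisfy rule 1; so word 3 is Prep.
If word 4 were Adj, no tagging could satisfy rule 4; so word 4 is Prep.
If word 1 were Prep, no tagging could satisfy rule 2; so word 1 is Adj.
The only consistent sequence is: Adj Conj Prep Prep Conj Prep Conj.
Check: rule 1 ok; rule 2 ok; rule 3 ok; rule 4 ok; rule 5 ok.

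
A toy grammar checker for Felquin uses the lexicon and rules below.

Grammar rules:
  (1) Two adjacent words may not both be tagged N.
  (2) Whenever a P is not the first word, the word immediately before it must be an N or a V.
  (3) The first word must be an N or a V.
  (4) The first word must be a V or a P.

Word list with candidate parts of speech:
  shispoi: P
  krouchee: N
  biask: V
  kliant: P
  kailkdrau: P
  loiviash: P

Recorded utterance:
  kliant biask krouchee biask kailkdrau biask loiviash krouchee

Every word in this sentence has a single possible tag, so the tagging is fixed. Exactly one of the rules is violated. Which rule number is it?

3

Fixed tagging: P V N V P V P N.
Checking each rule: R1 pass, R2 pass, R3 fail, R4 pass.
Only rule 3 fails.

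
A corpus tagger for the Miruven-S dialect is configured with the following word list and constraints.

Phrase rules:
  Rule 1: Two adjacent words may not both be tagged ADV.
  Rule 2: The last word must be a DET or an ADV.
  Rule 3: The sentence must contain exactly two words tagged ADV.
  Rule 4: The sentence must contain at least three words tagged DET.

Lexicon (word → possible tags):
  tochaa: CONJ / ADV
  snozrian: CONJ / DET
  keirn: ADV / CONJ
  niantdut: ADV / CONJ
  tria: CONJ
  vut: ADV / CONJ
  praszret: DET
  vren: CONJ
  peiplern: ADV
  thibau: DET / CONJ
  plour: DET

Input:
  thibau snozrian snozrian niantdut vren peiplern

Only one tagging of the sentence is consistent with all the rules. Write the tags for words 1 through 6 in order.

Candidates per position — 1:thibau {DET,CONJ}; 2:snozrian {CONJ,DET}; 3:snozrian {CONJ,DET}; 4:niantdut {ADV,CONJ}; 5:vren {CONJ}; 6:peiplern {ADV}.
Word 1 cannot be CONJ — rule 4 would then fail for every completion. It is DET.
Word 2 cannot be CONJ — rule 4 would then fail for every completion. It is DET.
Word 3 cannot be CONJ — rule 4 would then fail for every completion. It is DET.
Word 4 cannot be CONJ — rule 3 would then fail for every completion. It is ADV.
That leaves exactly one tagging: DET DET DET ADV CONJ ADV.
Verifying each rule — rule 1 ok; rule 2 ok; rule 3 ok; rule 4 ok.

DET DET DET ADV CONJ ADV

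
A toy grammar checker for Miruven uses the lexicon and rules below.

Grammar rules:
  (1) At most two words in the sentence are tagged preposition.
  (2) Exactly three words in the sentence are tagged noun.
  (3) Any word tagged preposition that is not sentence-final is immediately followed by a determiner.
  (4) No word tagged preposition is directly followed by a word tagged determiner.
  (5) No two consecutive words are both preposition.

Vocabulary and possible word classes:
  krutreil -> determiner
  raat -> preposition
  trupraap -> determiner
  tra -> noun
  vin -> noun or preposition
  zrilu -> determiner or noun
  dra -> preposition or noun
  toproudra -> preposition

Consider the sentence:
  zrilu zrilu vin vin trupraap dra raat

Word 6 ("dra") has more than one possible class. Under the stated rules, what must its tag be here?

noun

Candidates per position — 1:zrilu {determiner,noun}; 2:zrilu {determiner,noun}; 3:vin {noun,preposition}; 4:vin {noun,preposition}; 5:trupraap {determiner}; 6:dra {preposition,noun}; 7:raat {preposition}.
Word 3 cannot be preposition — rule 3 would then fail for every completion. It is noun.
Word 4 cannot be preposition — rule 4 would then fail for every completion. It is noun.
Word 6 cannot be preposition — rule 3 would then fail for every completion. It is noun.
Word 1 cannot be noun — rule 2 would then fail for every completion. It is determiner.
Word 2 cannot be noun — rule 2 would then fail for every completion. It is determiner.
That leaves exactly one tagging: determiner determiner noun noun determiner noun preposition.
Checking: rule 1 holds; rule 2 holds; rule 3 holds; rule 4 holds; rule 5 holds.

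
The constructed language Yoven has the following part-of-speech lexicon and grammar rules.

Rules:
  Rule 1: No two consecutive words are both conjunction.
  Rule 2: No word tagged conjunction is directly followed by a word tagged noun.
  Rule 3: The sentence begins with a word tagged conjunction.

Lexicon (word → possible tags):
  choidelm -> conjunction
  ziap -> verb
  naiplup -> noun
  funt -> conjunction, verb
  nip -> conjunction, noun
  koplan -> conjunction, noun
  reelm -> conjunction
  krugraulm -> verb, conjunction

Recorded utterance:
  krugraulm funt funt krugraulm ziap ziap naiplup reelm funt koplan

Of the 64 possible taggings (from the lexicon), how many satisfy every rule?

6

Candidates per position — 1:krugraulm {verb,conjunction}; 2:funt {conjunction,verb}; 3:funt {conjunction,verb}; 4:krugraulm {verb,conjunction}; 5:ziap {verb}; 6:ziap {verb}; 7:naiplup {noun}; 8:reelm {conjunction}; 9:funt {conjunction,verb}; 10:koplan {conjunction,noun}.
There are 64 candidate sequences in total.
Checking each against the rules leaves 6 sequences.
Count = 6.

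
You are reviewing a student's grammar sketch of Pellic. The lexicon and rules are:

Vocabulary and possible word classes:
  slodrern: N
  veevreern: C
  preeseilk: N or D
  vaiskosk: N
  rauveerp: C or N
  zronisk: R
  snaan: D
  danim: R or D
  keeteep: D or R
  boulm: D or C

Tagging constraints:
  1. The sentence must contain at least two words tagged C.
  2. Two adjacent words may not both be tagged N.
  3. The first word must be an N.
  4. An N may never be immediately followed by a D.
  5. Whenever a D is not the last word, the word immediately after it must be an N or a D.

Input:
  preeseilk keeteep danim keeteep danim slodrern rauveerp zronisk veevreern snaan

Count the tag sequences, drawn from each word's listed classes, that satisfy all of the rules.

Candidates per position — 1:preeseilk {N,D}; 2:keeteep {D,R}; 3:danim {R,D}; 4:keeteep {D,R}; 5:danim {R,D}; 6:slodrern {N}; 7:rauveerp {C,N}; 8:zronisk {R}; 9:veevreern {C}; 10:snaan {D}.
There are 64 candidate sequences in total.
The sequences that satisfy every rule: N R R D D N C R C D; N R R R R N C R C D; N R R R D N C R C D; N R D D D N C R C D.
Count = 4.

4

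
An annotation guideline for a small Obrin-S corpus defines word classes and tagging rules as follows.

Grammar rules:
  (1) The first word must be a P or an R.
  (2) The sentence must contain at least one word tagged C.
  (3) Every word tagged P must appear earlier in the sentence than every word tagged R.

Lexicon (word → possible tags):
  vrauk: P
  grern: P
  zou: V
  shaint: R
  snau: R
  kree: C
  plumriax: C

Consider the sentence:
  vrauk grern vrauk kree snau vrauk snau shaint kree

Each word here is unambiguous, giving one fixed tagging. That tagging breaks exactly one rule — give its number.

Fixed tagging: P P P C R P R R C.
Applying the rules: R1 holds, R2 holds, R3 violated.
Only rule 3 fails.

3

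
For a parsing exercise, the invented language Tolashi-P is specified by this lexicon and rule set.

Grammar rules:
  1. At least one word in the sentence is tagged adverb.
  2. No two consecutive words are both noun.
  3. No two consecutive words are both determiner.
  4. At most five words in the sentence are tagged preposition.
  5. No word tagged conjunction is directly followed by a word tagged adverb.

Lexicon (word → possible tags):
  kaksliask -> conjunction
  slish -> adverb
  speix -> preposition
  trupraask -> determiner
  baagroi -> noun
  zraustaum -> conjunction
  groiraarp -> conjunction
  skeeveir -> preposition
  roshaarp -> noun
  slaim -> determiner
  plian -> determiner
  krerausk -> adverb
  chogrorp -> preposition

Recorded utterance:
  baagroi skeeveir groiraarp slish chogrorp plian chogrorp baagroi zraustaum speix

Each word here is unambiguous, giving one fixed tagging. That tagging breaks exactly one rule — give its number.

5

Fixed tagging: noun preposition conjunction adverb preposition determiner preposition noun conjunction preposition.
Rule check: R1 holds, R2 holds, R3 holds, R4 holds, R5 violated.
Only rule 5 fails.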